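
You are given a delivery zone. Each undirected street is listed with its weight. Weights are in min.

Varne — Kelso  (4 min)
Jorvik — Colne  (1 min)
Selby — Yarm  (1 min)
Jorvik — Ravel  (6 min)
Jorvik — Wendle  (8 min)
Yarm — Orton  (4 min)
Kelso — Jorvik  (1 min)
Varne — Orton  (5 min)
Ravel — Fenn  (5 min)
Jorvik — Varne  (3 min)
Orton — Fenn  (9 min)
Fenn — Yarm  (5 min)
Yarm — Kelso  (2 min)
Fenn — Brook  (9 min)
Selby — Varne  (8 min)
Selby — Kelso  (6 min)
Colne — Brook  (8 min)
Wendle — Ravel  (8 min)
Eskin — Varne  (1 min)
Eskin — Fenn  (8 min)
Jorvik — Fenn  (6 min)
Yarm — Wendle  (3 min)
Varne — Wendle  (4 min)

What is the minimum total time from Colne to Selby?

5 min

Settle nodes by increasing distance from Colne:
Colne: 0
Jorvik: 1  (via Colne)
Kelso: 2  (via Jorvik)
Varne: 4  (via Jorvik)
Yarm: 4  (via Kelso)
Selby: 5  (via Yarm)
Shortest route: Colne–Jorvik–Kelso–Yarm–Selby = 5 min.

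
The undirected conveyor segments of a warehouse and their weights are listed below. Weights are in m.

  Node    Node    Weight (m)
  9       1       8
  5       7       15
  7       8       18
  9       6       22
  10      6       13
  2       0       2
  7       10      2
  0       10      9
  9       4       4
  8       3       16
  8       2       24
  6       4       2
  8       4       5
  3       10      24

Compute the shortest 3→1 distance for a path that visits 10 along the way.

Shortest 3→10: 3 → 10 = 24
Best 10 to 1: 10 → 6 → 4 → 9 → 1 costing 27
Total via 10: 24 + 27 = 51 m.

51 m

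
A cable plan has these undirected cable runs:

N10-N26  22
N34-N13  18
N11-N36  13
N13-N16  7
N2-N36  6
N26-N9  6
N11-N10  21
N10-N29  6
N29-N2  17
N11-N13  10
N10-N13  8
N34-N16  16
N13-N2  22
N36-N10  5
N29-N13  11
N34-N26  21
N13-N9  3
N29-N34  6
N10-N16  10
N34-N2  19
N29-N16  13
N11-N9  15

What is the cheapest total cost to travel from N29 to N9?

Running Dijkstra from N29:
N29: 0
N34: 6  (via N29)
N10: 6  (via N29)
N13: 11  (via N29)
N36: 11  (via N10)
N16: 13  (via N29)
N9: 14  (via N13)
Shortest route: N29 → N13 → N9 = 14.

14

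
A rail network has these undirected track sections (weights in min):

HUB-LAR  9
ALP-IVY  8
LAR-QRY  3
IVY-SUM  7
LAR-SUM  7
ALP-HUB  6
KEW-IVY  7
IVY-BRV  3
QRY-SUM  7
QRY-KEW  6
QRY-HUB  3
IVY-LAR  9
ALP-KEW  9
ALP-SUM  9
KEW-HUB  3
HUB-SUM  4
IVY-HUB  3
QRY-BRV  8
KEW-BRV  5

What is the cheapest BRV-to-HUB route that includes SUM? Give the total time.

14 min

Best BRV to SUM: BRV–IVY–SUM costing 10
Best SUM to HUB: SUM–HUB costing 4
Total via SUM: 10 + 4 = 14 min.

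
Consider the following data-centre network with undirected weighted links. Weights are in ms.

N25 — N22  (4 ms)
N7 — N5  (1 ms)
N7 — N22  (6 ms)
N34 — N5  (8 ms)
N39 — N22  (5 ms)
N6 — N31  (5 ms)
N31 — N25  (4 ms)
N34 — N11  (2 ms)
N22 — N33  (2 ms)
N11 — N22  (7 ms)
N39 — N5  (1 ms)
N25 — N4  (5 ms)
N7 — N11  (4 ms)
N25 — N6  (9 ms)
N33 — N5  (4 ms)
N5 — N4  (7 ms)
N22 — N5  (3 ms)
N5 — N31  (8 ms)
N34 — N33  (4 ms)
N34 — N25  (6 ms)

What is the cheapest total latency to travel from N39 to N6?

14 ms

Candidate routes:
N39 - N5 - N22 - N25 - N31 - N6: 1+3+4+4+5 = 17
N39 - N5 - N31 - N6: 1+8+5 = 14
Cheapest is N39 - N5 - N31 - N6 at 14 ms.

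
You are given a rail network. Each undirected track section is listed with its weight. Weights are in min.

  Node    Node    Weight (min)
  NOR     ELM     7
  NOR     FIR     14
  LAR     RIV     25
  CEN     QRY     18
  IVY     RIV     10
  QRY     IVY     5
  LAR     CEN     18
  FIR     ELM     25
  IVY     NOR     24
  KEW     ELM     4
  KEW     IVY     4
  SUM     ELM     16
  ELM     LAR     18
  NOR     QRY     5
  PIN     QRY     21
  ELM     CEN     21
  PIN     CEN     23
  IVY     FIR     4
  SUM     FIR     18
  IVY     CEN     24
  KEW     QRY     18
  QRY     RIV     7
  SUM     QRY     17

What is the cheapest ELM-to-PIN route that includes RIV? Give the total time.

46 min

Best ELM to RIV: ELM → KEW → IVY → RIV costing 18
Best RIV to PIN: RIV → QRY → PIN costing 28
Total via RIV: 18 + 28 = 46 min.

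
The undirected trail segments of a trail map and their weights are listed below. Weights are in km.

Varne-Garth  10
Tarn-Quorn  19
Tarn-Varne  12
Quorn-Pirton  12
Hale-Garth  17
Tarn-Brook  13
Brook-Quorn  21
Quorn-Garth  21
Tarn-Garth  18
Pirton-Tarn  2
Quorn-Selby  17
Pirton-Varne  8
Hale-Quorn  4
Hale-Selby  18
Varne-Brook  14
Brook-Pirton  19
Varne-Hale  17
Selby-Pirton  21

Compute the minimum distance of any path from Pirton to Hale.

16 km

Shortest distances from Pirton:
Pirton: 0
Tarn: 2  (via Pirton)
Varne: 8  (via Pirton)
Quorn: 12  (via Pirton)
Brook: 15  (via Tarn)
Hale: 16  (via Quorn)
Shortest route: Pirton–Quorn–Hale = 16 km.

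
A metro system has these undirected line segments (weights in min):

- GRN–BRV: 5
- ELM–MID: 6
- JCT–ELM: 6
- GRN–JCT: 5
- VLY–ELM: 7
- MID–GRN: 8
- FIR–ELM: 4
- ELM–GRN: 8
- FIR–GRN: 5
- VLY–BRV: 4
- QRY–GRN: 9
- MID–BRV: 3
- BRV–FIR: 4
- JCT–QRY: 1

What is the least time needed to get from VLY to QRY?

14 min

Shortest distances from VLY:
VLY: 0
BRV: 4  (via VLY)
MID: 7  (via BRV)
ELM: 7  (via VLY)
FIR: 8  (via BRV)
GRN: 9  (via BRV)
JCT: 13  (via ELM)
QRY: 14  (via JCT)
Shortest route: VLY → ELM → JCT → QRY = 14 min.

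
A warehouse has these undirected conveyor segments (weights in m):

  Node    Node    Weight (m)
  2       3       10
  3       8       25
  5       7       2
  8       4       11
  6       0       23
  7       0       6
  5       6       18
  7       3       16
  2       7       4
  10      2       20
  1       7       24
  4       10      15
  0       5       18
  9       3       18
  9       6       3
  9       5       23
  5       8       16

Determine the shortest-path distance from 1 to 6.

44 m

Settle nodes by increasing distance from 1:
1: 0
7: 24  (via 1)
5: 26  (via 7)
2: 28  (via 7)
0: 30  (via 7)
3: 38  (via 2)
8: 42  (via 5)
6: 44  (via 5)
Shortest route: 1–7–5–6 = 44 m.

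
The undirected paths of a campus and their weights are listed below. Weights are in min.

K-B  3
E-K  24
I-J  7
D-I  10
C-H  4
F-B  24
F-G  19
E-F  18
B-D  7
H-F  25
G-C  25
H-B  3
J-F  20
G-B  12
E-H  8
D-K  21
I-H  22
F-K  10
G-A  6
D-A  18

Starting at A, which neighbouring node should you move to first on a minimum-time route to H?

Compare a few routes:
A - D - B - H: 18+7+3 = 28
A - G - F - K - B - H: 6+19+10+3+3 = 41
A - G - B - H: 6+12+3 = 21
A - G - C - H: 6+25+4 = 35
The minimum is 21 min via A - G - B - H.
So from A the first move is to G.

G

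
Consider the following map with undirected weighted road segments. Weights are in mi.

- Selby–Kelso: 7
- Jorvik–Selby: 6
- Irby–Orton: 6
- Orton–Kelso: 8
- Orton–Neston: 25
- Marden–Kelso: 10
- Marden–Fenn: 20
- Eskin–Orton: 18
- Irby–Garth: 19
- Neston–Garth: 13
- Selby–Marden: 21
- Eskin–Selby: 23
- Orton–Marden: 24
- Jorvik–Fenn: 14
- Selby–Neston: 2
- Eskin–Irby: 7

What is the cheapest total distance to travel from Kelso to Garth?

22 mi

Enumerating some paths:
Kelso → Orton → Neston → Garth: 8+25+13 = 46
Kelso → Selby → Neston → Garth: 7+2+13 = 22
Kelso → Marden → Selby → Neston → Garth: 10+21+2+13 = 46
Kelso → Orton → Irby → Garth: 8+6+19 = 33
The minimum is 22 mi via Kelso → Selby → Neston → Garth.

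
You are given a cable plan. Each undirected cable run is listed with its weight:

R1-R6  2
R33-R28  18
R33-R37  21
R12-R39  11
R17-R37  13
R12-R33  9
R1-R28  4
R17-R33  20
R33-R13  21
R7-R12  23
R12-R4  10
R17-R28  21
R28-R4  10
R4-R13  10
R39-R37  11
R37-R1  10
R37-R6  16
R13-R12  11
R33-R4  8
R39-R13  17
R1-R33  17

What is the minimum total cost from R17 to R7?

52

Settle nodes by increasing distance from R17:
R17: 0
R37: 13  (via R17)
R33: 20  (via R17)
R28: 21  (via R17)
R1: 23  (via R37)
R39: 24  (via R37)
R6: 25  (via R1)
R4: 28  (via R33)
R12: 29  (via R33)
R13: 38  (via R4)
R7: 52  (via R12)
Shortest route: R17 → R33 → R12 → R7 = 52.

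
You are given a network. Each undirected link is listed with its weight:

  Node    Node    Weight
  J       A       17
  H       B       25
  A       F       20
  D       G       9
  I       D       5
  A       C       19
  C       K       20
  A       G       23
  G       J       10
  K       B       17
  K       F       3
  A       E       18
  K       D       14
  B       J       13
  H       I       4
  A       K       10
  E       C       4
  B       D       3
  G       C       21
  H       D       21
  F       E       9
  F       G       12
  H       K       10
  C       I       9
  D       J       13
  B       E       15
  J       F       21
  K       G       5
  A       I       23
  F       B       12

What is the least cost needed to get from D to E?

18

Shortest distances from D:
D: 0
B: 3  (via D)
I: 5  (via D)
G: 9  (via D)
H: 9  (via I)
J: 13  (via D)
C: 14  (via I)
K: 14  (via D)
F: 15  (via B)
E: 18  (via B)
Shortest route: D → B → E = 18.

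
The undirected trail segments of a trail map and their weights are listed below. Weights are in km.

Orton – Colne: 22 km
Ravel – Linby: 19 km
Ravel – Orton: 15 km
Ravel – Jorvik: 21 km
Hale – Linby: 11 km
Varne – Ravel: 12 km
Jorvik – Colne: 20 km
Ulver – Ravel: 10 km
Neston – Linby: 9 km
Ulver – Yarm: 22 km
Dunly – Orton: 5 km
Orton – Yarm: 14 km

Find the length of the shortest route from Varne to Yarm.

Shortest distances from Varne:
Varne: 0
Ravel: 12  (via Varne)
Ulver: 22  (via Ravel)
Orton: 27  (via Ravel)
Linby: 31  (via Ravel)
Dunly: 32  (via Orton)
Jorvik: 33  (via Ravel)
Neston: 40  (via Linby)
Yarm: 41  (via Orton)
Shortest route: Varne–Ravel–Orton–Yarm = 41 km.

41 km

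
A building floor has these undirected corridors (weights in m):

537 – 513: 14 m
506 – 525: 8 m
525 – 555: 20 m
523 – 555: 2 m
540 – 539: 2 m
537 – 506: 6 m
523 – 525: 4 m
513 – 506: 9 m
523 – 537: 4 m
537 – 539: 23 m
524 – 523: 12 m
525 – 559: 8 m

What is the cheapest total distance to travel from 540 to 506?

Shortest distances from 540:
540: 0
539: 2  (via 540)
537: 25  (via 539)
523: 29  (via 537)
555: 31  (via 523)
506: 31  (via 537)
Shortest route: 540 → 539 → 537 → 506 = 31 m.

31 m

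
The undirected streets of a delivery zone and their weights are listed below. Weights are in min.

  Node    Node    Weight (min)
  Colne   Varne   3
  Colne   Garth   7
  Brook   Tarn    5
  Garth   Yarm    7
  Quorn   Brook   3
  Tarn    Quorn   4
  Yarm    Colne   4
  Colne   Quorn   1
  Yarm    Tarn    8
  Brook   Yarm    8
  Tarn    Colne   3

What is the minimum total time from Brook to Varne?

7 min

Shortest distances from Brook:
Brook: 0
Quorn: 3  (via Brook)
Colne: 4  (via Quorn)
Tarn: 5  (via Brook)
Varne: 7  (via Colne)
Shortest route: Brook → Quorn → Colne → Varne = 7 min.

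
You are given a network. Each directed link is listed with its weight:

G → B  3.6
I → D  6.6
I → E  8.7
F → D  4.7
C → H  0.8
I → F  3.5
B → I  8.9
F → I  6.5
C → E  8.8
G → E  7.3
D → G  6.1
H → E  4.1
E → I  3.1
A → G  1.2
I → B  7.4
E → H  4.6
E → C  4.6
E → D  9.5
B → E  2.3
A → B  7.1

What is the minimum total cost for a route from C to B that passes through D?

24.1

Best C to D: C–H–E–D costing 14.4
Shortest D→B: D–G–B = 9.7
Total via D: 14.4 + 9.7 = 24.1.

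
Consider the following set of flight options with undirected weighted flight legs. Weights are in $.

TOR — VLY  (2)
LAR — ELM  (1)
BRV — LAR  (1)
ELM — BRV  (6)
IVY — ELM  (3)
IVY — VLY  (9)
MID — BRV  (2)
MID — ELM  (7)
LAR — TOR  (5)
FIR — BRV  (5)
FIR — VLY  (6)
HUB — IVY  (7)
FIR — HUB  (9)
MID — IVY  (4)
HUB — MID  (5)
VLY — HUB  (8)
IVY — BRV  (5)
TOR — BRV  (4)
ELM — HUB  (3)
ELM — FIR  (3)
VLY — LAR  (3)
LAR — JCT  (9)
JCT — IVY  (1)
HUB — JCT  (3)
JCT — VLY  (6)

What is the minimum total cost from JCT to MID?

$5

Settle nodes by increasing distance from JCT:
JCT: 0
IVY: 1  (via JCT)
HUB: 3  (via JCT)
ELM: 4  (via IVY)
LAR: 5  (via ELM)
MID: 5  (via IVY)
Shortest route: JCT–IVY–MID = $5.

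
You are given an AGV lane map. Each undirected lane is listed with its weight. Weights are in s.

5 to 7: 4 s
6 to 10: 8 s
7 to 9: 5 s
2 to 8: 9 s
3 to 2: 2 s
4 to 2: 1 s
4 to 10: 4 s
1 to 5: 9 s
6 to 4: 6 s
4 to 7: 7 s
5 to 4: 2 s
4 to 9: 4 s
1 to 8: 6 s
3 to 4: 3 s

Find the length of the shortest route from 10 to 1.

15 s

Settle nodes by increasing distance from 10:
10: 0
4: 4  (via 10)
2: 5  (via 4)
5: 6  (via 4)
3: 7  (via 4)
6: 8  (via 10)
9: 8  (via 4)
7: 10  (via 5)
8: 14  (via 2)
1: 15  (via 5)
Shortest route: 10 → 4 → 5 → 1 = 15 s.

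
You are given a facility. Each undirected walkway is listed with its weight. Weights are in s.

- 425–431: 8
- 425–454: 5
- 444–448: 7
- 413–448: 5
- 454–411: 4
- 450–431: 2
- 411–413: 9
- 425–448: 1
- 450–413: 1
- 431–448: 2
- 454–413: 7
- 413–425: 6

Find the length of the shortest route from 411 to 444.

Shortest distances from 411:
411: 0
454: 4  (via 411)
413: 9  (via 411)
425: 9  (via 454)
448: 10  (via 425)
450: 10  (via 413)
431: 12  (via 448)
444: 17  (via 448)
Shortest route: 411–454–425–448–444 = 17 s.

17 s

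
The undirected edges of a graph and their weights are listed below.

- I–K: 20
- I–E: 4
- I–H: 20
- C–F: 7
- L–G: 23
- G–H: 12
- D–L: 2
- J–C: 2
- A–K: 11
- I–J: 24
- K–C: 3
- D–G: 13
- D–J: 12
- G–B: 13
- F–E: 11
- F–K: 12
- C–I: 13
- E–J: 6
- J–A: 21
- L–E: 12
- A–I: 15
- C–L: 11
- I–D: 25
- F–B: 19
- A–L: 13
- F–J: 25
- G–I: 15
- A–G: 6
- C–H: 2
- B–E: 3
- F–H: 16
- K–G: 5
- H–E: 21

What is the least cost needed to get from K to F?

10

Settle nodes by increasing distance from K:
K: 0
C: 3  (via K)
G: 5  (via K)
H: 5  (via C)
J: 5  (via C)
F: 10  (via C)
Shortest route: K–C–F = 10.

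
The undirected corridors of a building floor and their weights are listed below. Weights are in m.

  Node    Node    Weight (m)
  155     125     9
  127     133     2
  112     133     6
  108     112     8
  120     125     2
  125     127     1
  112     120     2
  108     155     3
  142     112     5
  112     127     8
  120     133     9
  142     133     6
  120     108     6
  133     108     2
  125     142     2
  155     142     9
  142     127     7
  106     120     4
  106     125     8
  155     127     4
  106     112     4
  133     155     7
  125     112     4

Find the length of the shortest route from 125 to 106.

Settle nodes by increasing distance from 125:
125: 0
127: 1  (via 125)
120: 2  (via 125)
142: 2  (via 125)
133: 3  (via 127)
112: 4  (via 125)
108: 5  (via 133)
155: 5  (via 127)
106: 6  (via 120)
Shortest route: 125–120–106 = 6 m.

6 m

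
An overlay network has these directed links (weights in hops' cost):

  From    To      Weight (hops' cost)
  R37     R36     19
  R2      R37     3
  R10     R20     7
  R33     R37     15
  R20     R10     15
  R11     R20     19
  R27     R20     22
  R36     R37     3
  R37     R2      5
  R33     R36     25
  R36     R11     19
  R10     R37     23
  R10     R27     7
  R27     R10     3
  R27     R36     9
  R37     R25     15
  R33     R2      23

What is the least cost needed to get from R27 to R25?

Compare a few routes:
R27 → R36 → R37 → R25: 9+3+15 = 27
R27 → R10 → R37 → R25: 3+23+15 = 41
The minimum is 27 hops' cost via R27 → R36 → R37 → R25.

27 hops' cost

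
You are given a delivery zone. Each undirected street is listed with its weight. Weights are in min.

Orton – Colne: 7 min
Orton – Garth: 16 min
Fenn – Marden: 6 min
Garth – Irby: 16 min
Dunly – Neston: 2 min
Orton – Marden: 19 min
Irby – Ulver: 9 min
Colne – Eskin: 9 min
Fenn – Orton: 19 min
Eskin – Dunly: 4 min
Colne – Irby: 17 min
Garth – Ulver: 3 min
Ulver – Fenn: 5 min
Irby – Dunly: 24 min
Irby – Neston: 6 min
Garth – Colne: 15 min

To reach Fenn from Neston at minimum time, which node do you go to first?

Enumerating some paths:
Neston → Irby → Ulver → Fenn: 6+9+5 = 20
Neston → Irby → Garth → Ulver → Fenn: 6+16+3+5 = 30
Cheapest is Neston → Irby → Ulver → Fenn at 20 min.
So from Neston the first move is to Irby.

Irby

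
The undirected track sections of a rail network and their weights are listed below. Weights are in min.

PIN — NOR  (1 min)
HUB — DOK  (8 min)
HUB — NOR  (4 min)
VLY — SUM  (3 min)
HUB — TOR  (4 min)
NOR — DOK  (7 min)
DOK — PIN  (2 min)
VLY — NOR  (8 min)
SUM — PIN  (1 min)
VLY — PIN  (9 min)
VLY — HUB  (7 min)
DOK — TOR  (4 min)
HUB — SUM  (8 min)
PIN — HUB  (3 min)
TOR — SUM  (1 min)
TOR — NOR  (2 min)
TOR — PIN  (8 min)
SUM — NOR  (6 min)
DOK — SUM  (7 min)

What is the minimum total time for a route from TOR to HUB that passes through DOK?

9 min

Best TOR to DOK: TOR–DOK costing 4
Shortest DOK→HUB: DOK–PIN–HUB = 5
Total via DOK: 4 + 5 = 9 min.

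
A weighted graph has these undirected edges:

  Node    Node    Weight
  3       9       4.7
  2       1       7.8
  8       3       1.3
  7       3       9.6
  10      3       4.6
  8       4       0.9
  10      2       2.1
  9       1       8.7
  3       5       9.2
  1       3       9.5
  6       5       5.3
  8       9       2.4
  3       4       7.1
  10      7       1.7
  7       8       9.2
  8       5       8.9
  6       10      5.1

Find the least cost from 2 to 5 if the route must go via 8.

Best 2 to 8: 2 → 10 → 3 → 8 costing 8
Shortest 8→5: 8 → 5 = 8.9
Total via 8: 8 + 8.9 = 16.9.

16.9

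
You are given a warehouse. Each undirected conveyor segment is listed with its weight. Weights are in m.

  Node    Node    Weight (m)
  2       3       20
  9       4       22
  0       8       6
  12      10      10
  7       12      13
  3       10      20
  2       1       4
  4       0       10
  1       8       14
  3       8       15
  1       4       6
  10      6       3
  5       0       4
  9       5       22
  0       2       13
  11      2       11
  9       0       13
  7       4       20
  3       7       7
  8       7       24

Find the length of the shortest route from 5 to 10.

Candidate routes:
5 - 0 - 8 - 3 - 10: 4+6+15+20 = 45
5 - 0 - 8 - 3 - 7 - 12 - 10: 4+6+15+7+13+10 = 55
The minimum is 45 m via 5 - 0 - 8 - 3 - 10.

45 m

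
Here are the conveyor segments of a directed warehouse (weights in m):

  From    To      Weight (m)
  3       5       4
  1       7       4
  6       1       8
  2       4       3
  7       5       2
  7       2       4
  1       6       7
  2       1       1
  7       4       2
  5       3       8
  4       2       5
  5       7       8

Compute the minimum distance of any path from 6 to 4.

14 m

Candidate routes:
6 → 1 → 7 → 2 → 4: 8+4+4+3 = 19
6 → 1 → 7 → 4: 8+4+2 = 14
Cheapest is 6 → 1 → 7 → 4 at 14 m.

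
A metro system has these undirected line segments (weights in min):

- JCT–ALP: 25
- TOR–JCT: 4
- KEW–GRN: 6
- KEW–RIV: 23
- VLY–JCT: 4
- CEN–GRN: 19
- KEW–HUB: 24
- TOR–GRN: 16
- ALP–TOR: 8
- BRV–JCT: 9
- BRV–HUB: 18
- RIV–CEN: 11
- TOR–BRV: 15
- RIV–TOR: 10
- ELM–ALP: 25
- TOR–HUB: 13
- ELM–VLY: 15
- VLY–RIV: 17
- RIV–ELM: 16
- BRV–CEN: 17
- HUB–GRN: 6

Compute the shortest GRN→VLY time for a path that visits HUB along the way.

Shortest GRN→HUB: GRN–HUB = 6
Shortest HUB→VLY: HUB–TOR–JCT–VLY = 21
Total via HUB: 6 + 21 = 27 min.

27 min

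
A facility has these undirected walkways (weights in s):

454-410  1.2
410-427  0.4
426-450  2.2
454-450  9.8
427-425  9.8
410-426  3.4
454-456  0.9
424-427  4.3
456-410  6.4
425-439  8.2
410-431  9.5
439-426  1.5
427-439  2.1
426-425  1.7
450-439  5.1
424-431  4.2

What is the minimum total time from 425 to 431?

13.8 s

Settle nodes by increasing distance from 425:
425: 0
426: 1.7  (via 425)
439: 3.2  (via 426)
450: 3.9  (via 426)
410: 5.1  (via 426)
427: 5.3  (via 439)
454: 6.3  (via 410)
456: 7.2  (via 454)
424: 9.6  (via 427)
431: 13.8  (via 424)
Shortest route: 425 → 426 → 439 → 427 → 424 → 431 = 13.8 s.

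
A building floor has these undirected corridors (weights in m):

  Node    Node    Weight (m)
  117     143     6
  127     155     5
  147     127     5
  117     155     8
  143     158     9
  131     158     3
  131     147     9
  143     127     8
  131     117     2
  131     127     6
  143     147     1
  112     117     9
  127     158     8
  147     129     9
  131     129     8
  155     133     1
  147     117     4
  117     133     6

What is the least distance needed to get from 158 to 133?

Candidate routes:
158 - 131 - 117 - 155 - 133: 3+2+8+1 = 14
158 - 127 - 155 - 133: 8+5+1 = 14
158 - 131 - 117 - 133: 3+2+6 = 11
The minimum is 11 m via 158 - 131 - 117 - 133.

11 m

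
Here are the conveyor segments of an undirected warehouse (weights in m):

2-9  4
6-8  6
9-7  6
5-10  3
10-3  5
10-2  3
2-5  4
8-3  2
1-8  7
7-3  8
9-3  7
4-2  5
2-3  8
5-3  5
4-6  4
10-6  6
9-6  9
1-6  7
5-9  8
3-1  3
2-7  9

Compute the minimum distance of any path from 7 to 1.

11 m

Compare a few routes:
7–2–3–1: 9+8+3 = 20
7–3–8–1: 8+2+7 = 17
7–9–3–1: 6+7+3 = 16
7–3–1: 8+3 = 11
The minimum is 11 m via 7–3–1.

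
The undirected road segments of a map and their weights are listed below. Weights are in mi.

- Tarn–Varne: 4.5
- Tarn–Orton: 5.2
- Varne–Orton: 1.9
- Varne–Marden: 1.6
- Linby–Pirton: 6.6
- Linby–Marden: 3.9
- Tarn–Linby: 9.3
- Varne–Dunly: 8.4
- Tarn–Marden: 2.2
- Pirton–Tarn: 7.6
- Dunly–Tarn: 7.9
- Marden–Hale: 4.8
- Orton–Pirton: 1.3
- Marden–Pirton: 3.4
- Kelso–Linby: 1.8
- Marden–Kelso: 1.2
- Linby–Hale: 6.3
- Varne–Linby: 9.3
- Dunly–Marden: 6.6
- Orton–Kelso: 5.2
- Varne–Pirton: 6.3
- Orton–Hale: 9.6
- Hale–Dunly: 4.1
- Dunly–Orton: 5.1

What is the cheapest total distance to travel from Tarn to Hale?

Shortest distances from Tarn:
Tarn: 0
Marden: 2.2  (via Tarn)
Kelso: 3.4  (via Marden)
Varne: 3.8  (via Marden)
Orton: 5.2  (via Tarn)
Linby: 5.2  (via Kelso)
Pirton: 5.6  (via Marden)
Hale: 7  (via Marden)
Shortest route: Tarn → Marden → Hale = 7 mi.

7 mi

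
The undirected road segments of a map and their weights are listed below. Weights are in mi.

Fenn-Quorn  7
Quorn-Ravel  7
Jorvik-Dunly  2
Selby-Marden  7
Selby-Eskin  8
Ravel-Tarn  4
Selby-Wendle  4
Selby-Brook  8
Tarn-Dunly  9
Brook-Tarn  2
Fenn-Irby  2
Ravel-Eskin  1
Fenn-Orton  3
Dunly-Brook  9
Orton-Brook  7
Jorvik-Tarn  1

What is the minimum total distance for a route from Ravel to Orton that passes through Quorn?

17 mi

Best Ravel to Quorn: Ravel–Quorn costing 7
Shortest Quorn→Orton: Quorn–Fenn–Orton = 10
Total via Quorn: 7 + 10 = 17 mi.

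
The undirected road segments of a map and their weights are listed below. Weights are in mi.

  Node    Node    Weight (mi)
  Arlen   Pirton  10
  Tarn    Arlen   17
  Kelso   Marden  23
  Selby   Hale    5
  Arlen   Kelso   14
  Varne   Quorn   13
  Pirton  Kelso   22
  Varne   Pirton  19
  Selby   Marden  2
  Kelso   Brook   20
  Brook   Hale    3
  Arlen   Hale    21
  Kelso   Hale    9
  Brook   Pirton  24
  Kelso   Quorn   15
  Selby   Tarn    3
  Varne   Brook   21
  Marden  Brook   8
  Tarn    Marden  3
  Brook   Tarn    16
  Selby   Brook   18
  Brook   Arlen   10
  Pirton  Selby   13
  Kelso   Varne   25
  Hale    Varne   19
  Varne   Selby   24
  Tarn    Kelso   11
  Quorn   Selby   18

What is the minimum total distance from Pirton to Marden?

15 mi

Enumerating some paths:
Pirton → Selby → Hale → Brook → Marden: 13+5+3+8 = 29
Pirton → Selby → Tarn → Marden: 13+3+3 = 19
Pirton → Selby → Marden: 13+2 = 15
Pirton → Arlen → Brook → Marden: 10+10+8 = 28
Cheapest is Pirton → Selby → Marden at 15 mi.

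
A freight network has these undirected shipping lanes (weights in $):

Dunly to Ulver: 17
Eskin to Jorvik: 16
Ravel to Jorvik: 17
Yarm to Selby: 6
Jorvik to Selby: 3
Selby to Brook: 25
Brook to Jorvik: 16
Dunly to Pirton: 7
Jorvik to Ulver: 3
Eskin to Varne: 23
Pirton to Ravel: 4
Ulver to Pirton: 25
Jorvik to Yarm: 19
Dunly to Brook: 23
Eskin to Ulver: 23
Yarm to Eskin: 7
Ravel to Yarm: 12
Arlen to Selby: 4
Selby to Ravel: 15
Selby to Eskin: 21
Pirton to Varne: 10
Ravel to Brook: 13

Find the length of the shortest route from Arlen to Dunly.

$27

Settle nodes by increasing distance from Arlen:
Arlen: 0
Selby: 4  (via Arlen)
Jorvik: 7  (via Selby)
Yarm: 10  (via Selby)
Ulver: 10  (via Jorvik)
Eskin: 17  (via Yarm)
Ravel: 19  (via Selby)
Brook: 23  (via Jorvik)
Pirton: 23  (via Ravel)
Dunly: 27  (via Ulver)
Shortest route: Arlen–Selby–Jorvik–Ulver–Dunly = $27.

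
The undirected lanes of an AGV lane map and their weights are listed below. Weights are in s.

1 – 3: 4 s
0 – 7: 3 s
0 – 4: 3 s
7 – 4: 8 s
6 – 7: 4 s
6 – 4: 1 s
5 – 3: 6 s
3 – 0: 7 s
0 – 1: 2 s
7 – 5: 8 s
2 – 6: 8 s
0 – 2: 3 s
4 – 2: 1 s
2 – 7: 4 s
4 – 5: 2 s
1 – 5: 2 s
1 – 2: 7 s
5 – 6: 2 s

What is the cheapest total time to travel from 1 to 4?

Compare a few routes:
1 → 0 → 4: 2+3 = 5
1 → 0 → 2 → 4: 2+3+1 = 6
1 → 5 → 4: 2+2 = 4
1 → 5 → 6 → 4: 2+2+1 = 5
Cheapest is 1 → 5 → 4 at 4 s.

4 s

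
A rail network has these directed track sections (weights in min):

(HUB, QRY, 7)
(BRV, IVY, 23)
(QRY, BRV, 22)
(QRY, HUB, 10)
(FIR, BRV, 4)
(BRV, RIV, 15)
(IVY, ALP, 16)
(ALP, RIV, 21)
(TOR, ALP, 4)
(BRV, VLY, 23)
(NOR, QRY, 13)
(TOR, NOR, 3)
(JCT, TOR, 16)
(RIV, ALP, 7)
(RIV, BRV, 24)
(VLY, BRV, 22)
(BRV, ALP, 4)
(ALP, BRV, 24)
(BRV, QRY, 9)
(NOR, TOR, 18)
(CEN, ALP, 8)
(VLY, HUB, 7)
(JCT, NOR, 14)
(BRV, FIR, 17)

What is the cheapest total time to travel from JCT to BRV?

Running Dijkstra from JCT:
JCT: 0
NOR: 14  (via JCT)
TOR: 16  (via JCT)
ALP: 20  (via TOR)
QRY: 27  (via NOR)
HUB: 37  (via QRY)
RIV: 41  (via ALP)
BRV: 44  (via ALP)
Shortest route: JCT–TOR–ALP–BRV = 44 min.

44 min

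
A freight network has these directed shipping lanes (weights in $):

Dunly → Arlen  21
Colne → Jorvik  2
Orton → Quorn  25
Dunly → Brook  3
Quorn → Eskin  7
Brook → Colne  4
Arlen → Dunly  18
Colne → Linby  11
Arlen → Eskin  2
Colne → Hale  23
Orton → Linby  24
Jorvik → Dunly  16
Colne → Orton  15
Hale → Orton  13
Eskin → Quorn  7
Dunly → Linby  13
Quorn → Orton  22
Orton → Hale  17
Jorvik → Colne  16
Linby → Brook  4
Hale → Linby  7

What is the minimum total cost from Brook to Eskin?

$45

Shortest distances from Brook:
Brook: 0
Colne: 4  (via Brook)
Jorvik: 6  (via Colne)
Linby: 15  (via Colne)
Orton: 19  (via Colne)
Dunly: 22  (via Jorvik)
Hale: 27  (via Colne)
Arlen: 43  (via Dunly)
Quorn: 44  (via Orton)
Eskin: 45  (via Arlen)
Shortest route: Brook–Colne–Jorvik–Dunly–Arlen–Eskin = $45.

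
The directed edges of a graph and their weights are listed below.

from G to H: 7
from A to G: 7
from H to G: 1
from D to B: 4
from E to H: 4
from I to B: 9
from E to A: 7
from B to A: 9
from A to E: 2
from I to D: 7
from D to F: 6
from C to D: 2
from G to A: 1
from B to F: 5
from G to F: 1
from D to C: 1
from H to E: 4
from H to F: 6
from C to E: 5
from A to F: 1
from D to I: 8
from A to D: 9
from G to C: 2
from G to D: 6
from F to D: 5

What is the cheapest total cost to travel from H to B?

9

Enumerating some paths:
H–G–C–D–B: 1+2+2+4 = 9
H–G–F–D–B: 1+1+5+4 = 11
H–G–D–B: 1+6+4 = 11
Cheapest is H–G–C–D–B at 9.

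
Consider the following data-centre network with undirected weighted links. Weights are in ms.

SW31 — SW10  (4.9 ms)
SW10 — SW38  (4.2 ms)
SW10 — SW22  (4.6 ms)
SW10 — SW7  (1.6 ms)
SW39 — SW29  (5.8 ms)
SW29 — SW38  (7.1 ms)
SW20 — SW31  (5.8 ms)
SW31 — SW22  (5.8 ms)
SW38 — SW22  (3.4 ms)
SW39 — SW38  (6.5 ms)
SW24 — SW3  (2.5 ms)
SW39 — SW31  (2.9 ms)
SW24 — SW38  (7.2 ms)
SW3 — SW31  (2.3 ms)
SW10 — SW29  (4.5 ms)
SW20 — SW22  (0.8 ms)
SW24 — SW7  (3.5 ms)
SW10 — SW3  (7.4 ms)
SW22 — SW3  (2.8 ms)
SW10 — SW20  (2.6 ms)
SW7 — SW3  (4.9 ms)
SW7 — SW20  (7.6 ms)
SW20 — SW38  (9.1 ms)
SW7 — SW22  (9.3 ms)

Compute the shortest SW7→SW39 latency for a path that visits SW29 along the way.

11.9 ms

Shortest SW7→SW29: SW7–SW10–SW29 = 6.1
Best SW29 to SW39: SW29–SW39 costing 5.8
Total via SW29: 6.1 + 5.8 = 11.9 ms.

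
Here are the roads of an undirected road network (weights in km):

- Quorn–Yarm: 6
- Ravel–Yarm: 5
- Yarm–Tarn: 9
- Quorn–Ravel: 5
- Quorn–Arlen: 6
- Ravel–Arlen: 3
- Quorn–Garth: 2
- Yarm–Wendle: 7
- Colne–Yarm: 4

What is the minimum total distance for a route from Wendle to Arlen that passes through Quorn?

Best Wendle to Quorn: Wendle → Yarm → Quorn costing 13
Shortest Quorn→Arlen: Quorn → Arlen = 6
Total via Quorn: 13 + 6 = 19 km.

19 km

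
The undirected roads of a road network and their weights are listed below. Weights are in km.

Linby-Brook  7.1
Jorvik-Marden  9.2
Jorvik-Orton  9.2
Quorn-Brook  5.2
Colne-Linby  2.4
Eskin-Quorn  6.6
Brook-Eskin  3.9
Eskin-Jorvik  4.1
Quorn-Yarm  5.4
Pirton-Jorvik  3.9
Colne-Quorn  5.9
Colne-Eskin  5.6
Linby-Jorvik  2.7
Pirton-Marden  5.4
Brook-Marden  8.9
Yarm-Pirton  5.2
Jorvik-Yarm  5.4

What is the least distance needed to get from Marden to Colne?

Candidate routes:
Marden → Brook → Eskin → Colne: 8.9+3.9+5.6 = 18.4
Marden → Pirton → Jorvik → Linby → Colne: 5.4+3.9+2.7+2.4 = 14.4
Marden → Jorvik → Linby → Colne: 9.2+2.7+2.4 = 14.3
The minimum is 14.3 km via Marden → Jorvik → Linby → Colne.

14.3 km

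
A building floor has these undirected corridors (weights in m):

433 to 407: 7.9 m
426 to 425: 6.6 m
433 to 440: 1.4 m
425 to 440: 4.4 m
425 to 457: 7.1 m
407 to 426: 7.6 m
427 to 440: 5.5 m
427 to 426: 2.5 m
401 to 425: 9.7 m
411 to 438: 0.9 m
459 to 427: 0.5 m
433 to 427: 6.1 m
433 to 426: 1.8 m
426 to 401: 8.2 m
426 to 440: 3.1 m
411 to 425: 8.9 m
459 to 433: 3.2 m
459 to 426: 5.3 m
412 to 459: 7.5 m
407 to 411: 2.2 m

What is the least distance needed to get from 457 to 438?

16.9 m

Compare a few routes:
457 → 425 → 440 → 433 → 407 → 411 → 438: 7.1+4.4+1.4+7.9+2.2+0.9 = 23.9
457 → 425 → 426 → 407 → 411 → 438: 7.1+6.6+7.6+2.2+0.9 = 24.4
457 → 425 → 411 → 438: 7.1+8.9+0.9 = 16.9
457 → 425 → 440 → 426 → 407 → 411 → 438: 7.1+4.4+3.1+7.6+2.2+0.9 = 25.3
Cheapest is 457 → 425 → 411 → 438 at 16.9 m.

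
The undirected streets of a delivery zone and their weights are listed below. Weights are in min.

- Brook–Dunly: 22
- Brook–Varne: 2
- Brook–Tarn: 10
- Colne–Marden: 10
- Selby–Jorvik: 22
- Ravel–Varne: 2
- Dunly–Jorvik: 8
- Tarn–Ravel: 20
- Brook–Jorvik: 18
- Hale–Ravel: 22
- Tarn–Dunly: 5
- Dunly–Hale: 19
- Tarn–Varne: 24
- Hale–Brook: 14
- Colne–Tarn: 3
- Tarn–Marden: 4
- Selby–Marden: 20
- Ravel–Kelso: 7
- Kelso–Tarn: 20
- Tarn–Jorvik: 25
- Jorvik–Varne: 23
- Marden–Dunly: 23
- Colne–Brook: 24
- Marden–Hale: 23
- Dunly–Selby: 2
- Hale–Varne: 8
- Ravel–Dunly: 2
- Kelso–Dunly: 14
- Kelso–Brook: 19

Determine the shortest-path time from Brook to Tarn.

10 min

Running Dijkstra from Brook:
Brook: 0
Varne: 2  (via Brook)
Ravel: 4  (via Varne)
Dunly: 6  (via Ravel)
Selby: 8  (via Dunly)
Tarn: 10  (via Brook)
Shortest route: Brook–Tarn = 10 min.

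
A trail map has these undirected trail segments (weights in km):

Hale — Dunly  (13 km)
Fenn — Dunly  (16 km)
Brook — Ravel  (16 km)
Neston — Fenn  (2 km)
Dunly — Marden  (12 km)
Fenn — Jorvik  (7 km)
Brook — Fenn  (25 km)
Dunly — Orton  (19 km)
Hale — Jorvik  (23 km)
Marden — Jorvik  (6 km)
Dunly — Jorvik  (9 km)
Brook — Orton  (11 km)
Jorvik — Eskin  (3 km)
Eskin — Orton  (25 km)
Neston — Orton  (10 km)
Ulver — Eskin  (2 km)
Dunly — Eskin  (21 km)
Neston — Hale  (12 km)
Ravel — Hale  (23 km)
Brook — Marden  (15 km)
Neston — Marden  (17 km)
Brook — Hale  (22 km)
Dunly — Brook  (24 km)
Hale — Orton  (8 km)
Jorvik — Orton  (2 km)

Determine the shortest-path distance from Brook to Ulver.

Settle nodes by increasing distance from Brook:
Brook: 0
Orton: 11  (via Brook)
Jorvik: 13  (via Orton)
Marden: 15  (via Brook)
Ravel: 16  (via Brook)
Eskin: 16  (via Jorvik)
Ulver: 18  (via Eskin)
Shortest route: Brook → Orton → Jorvik → Eskin → Ulver = 18 km.

18 km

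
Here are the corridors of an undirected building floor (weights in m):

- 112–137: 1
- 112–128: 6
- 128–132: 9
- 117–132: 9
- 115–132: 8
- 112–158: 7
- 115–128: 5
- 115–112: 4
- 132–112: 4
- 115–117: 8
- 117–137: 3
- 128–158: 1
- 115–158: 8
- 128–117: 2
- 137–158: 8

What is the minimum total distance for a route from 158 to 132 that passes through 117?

Shortest 158→117: 158–128–117 = 3
Best 117 to 132: 117–137–112–132 costing 8
Total via 117: 3 + 8 = 11 m.

11 m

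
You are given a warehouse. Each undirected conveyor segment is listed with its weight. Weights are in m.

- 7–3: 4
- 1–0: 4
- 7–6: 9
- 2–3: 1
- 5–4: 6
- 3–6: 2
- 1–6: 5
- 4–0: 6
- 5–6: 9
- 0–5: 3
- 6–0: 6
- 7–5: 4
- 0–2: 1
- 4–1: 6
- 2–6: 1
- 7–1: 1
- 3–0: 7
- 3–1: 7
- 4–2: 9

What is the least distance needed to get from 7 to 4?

Compare a few routes:
7 - 5 - 4: 4+6 = 10
7 - 1 - 4: 1+6 = 7
Cheapest is 7 - 1 - 4 at 7 m.

7 m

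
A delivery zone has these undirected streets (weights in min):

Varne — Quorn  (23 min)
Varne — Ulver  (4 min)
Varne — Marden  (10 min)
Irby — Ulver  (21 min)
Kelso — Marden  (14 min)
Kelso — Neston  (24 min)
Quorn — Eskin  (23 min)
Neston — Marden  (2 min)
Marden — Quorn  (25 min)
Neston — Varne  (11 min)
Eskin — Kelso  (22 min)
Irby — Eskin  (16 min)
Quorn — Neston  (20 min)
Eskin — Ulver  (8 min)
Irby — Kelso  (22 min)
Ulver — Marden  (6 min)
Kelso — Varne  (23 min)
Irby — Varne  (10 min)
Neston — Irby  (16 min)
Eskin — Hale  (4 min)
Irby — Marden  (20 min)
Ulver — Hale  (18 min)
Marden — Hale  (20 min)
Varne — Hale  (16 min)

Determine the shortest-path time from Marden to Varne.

10 min

Shortest distances from Marden:
Marden: 0
Neston: 2  (via Marden)
Ulver: 6  (via Marden)
Varne: 10  (via Marden)
Shortest route: Marden → Varne = 10 min.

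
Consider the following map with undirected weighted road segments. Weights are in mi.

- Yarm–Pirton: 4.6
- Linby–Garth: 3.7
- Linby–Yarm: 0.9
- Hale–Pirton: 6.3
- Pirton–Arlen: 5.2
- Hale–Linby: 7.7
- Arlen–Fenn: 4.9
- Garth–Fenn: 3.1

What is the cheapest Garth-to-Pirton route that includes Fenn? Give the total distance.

Shortest Garth→Fenn: Garth → Fenn = 3.1
Shortest Fenn→Pirton: Fenn → Arlen → Pirton = 10.1
Total via Fenn: 3.1 + 10.1 = 13.2 mi.

13.2 mi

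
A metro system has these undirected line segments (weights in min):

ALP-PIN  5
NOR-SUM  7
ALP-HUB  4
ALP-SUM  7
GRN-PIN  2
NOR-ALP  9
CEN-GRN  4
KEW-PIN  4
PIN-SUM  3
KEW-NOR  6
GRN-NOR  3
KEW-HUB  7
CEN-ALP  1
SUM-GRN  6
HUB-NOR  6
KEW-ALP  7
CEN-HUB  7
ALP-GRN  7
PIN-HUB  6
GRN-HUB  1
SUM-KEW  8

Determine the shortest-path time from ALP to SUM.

Shortest distances from ALP:
ALP: 0
CEN: 1  (via ALP)
HUB: 4  (via ALP)
PIN: 5  (via ALP)
GRN: 5  (via CEN)
KEW: 7  (via ALP)
SUM: 7  (via ALP)
Shortest route: ALP → SUM = 7 min.

7 min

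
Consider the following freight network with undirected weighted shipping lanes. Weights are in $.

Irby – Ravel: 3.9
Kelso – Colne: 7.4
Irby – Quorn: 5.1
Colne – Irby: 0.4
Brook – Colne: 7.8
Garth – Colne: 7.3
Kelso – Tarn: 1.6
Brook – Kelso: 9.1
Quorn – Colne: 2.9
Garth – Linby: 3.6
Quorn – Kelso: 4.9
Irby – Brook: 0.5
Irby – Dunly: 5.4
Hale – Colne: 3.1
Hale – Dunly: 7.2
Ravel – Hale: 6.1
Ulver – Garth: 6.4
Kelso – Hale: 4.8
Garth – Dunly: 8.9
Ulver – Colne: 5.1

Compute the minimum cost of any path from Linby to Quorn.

$13.8

Settle nodes by increasing distance from Linby:
Linby: 0
Garth: 3.6  (via Linby)
Ulver: 10  (via Garth)
Colne: 10.9  (via Garth)
Irby: 11.3  (via Colne)
Brook: 11.8  (via Irby)
Dunly: 12.5  (via Garth)
Quorn: 13.8  (via Colne)
Shortest route: Linby–Garth–Colne–Quorn = $13.8.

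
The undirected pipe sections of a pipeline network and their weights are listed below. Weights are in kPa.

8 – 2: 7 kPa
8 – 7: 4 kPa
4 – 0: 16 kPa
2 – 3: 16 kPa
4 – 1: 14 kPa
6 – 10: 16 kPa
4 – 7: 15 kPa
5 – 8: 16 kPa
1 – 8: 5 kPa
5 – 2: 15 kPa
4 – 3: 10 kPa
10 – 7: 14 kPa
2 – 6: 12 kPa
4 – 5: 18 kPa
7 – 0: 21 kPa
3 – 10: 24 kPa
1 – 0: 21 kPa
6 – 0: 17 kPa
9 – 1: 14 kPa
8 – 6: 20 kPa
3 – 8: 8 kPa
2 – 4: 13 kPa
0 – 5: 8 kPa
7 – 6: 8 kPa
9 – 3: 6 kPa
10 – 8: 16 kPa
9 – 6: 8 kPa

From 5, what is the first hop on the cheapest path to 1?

8

Candidate routes:
5 → 2 → 8 → 1: 15+7+5 = 27
5 → 8 → 1: 16+5 = 21
5 → 0 → 1: 8+21 = 29
The minimum is 21 kPa via 5 → 8 → 1.
So from 5 the first move is to 8.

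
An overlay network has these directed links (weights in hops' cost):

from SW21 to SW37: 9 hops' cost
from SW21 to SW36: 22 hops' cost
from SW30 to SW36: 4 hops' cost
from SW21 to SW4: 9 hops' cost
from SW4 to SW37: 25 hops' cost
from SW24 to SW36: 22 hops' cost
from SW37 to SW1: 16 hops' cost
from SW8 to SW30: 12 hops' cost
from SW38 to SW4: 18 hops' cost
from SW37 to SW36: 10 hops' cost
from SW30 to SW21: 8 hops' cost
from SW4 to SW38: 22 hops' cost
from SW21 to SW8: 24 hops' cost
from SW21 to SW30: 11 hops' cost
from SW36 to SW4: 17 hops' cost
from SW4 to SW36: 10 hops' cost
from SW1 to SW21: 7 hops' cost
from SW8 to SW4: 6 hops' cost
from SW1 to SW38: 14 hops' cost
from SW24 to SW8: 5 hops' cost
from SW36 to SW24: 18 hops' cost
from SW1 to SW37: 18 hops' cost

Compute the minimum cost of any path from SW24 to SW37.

34 hops' cost

Shortest distances from SW24:
SW24: 0
SW8: 5  (via SW24)
SW4: 11  (via SW8)
SW30: 17  (via SW8)
SW36: 21  (via SW4)
SW21: 25  (via SW30)
SW38: 33  (via SW4)
SW37: 34  (via SW21)
Shortest route: SW24 → SW8 → SW30 → SW21 → SW37 = 34 hops' cost.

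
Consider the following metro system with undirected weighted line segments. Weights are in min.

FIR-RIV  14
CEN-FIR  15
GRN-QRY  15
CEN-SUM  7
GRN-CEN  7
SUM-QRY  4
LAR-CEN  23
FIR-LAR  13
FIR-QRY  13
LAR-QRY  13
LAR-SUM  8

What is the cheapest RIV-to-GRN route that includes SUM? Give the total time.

Best RIV to SUM: RIV → FIR → QRY → SUM costing 31
Shortest SUM→GRN: SUM → CEN → GRN = 14
Total via SUM: 31 + 14 = 45 min.

45 min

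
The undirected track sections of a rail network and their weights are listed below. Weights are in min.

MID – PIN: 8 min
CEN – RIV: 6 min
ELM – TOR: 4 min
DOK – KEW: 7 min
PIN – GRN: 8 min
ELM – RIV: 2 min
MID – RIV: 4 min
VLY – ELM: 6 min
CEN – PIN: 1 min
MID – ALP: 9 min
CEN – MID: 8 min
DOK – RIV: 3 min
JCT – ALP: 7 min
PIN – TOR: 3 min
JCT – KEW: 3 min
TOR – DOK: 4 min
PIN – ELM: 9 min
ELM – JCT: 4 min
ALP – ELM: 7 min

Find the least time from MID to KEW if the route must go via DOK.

Best MID to DOK: MID → RIV → DOK costing 7
Best DOK to KEW: DOK → KEW costing 7
Total via DOK: 7 + 7 = 14 min.

14 min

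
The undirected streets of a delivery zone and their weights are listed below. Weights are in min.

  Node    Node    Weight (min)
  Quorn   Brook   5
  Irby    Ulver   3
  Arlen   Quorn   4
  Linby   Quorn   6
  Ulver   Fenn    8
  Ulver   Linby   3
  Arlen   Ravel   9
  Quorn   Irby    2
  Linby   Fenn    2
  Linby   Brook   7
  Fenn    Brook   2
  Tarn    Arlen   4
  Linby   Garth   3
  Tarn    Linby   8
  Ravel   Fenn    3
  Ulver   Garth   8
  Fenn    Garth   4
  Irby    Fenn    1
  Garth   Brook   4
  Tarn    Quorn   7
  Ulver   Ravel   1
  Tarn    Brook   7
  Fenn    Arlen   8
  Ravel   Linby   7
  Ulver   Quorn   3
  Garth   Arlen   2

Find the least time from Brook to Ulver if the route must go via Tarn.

17 min

Best Brook to Tarn: Brook → Tarn costing 7
Best Tarn to Ulver: Tarn → Quorn → Ulver costing 10
Total via Tarn: 7 + 10 = 17 min.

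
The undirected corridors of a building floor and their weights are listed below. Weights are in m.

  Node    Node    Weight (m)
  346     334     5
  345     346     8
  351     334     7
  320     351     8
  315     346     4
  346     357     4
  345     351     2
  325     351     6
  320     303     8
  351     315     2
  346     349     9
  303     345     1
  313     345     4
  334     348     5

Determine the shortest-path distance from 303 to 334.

10 m

Enumerating some paths:
303 → 345 → 346 → 315 → 351 → 334: 1+8+4+2+7 = 22
303 → 345 → 346 → 334: 1+8+5 = 14
303 → 345 → 351 → 315 → 346 → 334: 1+2+2+4+5 = 14
303 → 345 → 351 → 334: 1+2+7 = 10
The minimum is 10 m via 303 → 345 → 351 → 334.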